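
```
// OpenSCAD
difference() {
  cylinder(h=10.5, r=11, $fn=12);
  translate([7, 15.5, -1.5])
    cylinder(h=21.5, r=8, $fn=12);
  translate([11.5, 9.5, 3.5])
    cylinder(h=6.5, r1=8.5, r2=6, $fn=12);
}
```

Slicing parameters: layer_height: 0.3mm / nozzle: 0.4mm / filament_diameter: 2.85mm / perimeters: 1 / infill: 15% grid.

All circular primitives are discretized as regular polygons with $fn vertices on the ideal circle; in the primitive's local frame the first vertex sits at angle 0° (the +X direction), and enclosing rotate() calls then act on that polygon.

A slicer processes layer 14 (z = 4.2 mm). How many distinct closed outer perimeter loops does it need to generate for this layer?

1

At z = 4.2 mm: the r=11 cylinder contributes a regular 12-gon of circumradius 11; the cylinder at (7, 15.5): section is a regular 12-gon, circumradius r=8; the cone at (11.5, 9.5) (r1=8.5→r2=6) has section circumradius 8.231 here — a regular 12-gon; Subtracting the remaining from the first: starting from the r=11 cylinder, the r=8 cylinder at (7, 15.5) partially overlaps it — only the 7.59 mm² overlap (of its 192.00 mm²) is removed, clipping the outline; the cone at (11.5, 9.5) partially overlaps it — only the 24.59 mm² overlap (of its 203.24 mm²) is removed, clipping the outline — 1 connected region. The result has 1 disconnected region.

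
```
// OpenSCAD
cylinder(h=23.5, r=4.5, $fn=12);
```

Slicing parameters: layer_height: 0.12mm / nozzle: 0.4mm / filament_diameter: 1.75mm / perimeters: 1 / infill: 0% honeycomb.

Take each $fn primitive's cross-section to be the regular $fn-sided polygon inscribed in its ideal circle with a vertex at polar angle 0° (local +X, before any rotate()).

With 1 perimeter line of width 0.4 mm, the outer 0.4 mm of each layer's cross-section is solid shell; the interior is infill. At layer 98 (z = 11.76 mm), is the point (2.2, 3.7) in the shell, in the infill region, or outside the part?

At z = 11.76 mm: the r=4.5 cylinder gives a regular 12-gon of circumradius 4.5 (constant along its height). Overall, the cross-section is a single solid region. The nearest boundary edge runs (3.90, 2.25)→(2.25, 3.90); distance from the point to it = 0.17 mm. The point is inside the cross-section, 0.17 mm from the nearest boundary — within the 0.4 mm shell band (1 × 0.4).

shell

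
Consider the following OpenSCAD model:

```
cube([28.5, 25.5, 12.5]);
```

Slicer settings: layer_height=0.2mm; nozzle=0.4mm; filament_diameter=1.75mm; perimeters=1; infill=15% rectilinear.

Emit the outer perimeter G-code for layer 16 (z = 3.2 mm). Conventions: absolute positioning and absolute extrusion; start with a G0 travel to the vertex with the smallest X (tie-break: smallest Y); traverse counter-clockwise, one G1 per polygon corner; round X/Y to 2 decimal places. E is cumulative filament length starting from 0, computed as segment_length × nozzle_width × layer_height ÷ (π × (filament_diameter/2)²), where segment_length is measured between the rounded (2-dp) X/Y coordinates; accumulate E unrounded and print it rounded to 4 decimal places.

At z = 3.2 mm: the 28.5×25.5 cube contributes its full rectangle. The outline is a single polygon with 4 vertices. Extrusion per mm of travel: 0.4 × 0.2 / (π × 0.875²) = 0.033260. Accumulating E over each segment gives final E = 3.5921.

G0 X0.00 Y0.00 Z3.20
G1 X28.50 Y0.00 E0.9479
G1 X28.50 Y25.50 E1.7960
G1 X0.00 Y25.50 E2.7440
G1 X0.00 Y0.00 E3.5921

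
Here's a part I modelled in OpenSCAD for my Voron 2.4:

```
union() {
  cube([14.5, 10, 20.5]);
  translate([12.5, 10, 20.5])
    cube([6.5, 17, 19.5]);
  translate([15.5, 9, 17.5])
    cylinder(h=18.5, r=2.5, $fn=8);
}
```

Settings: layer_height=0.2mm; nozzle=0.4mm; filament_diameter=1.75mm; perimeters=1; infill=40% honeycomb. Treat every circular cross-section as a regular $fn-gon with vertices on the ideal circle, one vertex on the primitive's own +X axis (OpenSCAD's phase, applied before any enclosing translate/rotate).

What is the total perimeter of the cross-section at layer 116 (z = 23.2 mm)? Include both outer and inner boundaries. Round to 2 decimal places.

At z = 23.2 mm: the cube does not reach this height (z outside [0, 20.5]); the 6.5×17 cube at (12.5, 10) contributes its full rectangle (perimeter 47.00 mm); the cylinder at (15.5, 9): section is a regular 8-gon, circumradius r=2.5 (perimeter = 2·8·2.500·sin(180°/8) = 15.31 mm); Merging all regions: the regions partially overlap (shared area 4.25 mm²), so the edge portions inside another operand are dropped and the merged outline is re-measured after clipping — boundary = 52.65 mm. Overall, the cross-section is a single solid region. Total boundary length (outer) = 52.65 mm.

52.65 mm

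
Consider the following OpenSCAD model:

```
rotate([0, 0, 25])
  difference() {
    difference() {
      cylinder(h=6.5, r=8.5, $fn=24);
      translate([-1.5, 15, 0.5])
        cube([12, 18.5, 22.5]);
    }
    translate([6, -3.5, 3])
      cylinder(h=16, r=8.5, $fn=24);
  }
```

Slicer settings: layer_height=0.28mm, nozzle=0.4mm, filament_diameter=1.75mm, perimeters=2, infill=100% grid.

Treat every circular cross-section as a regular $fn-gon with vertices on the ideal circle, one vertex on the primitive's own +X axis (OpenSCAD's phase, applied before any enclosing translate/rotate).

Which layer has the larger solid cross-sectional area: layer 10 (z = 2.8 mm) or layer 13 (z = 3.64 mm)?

layer 10 (z = 2.8 mm)

Layer 10 (z = 2.8): the cylinder: section is a regular 24-gon, circumradius r=8.5 (area = (24/2)·8.500²·sin(360°/24) = 224.40 mm²); the cube at (-1.5, 15) (footprint 12×18.5) is included at this height (area 222.00 mm²); After the difference (first − rest): starting from the r=8.5 cylinder (224.40 mm²), the 12×18.5 cube at (-1.5, 15) misses the remaining region (no effect) — area = 224.40 mm²; the cylinder at (6, -3.5) does not reach this height (z outside [3, 19]); After the difference (first − rest): none of the subtracted shapes is present at this height, so that combined region is unchanged — area = 224.40 mm²; (whole slice rotated 25° about Z — lengths, areas and connectivity unchanged). So its area = 224.40 mm². Layer 13 (z = 3.64): the cylinder: section is a regular 24-gon, circumradius r=8.5 (area = (24/2)·8.500²·sin(360°/24) = 224.40 mm²); the cube at (-1.5, 15) (footprint 12×18.5) is included at this height (area 222.00 mm²); Taking the first minus the rest: starting from the r=8.5 cylinder (224.40 mm²), the 12×18.5 cube at (-1.5, 15) misses the remaining region (no effect) — area = 224.40 mm²; the r=8.5 cylinder at (6, -3.5) gives a regular 24-gon of circumradius 8.5 (constant along its height) (area = (24/2)·8.500²·sin(360°/24) = 224.40 mm²); After the difference (first − rest): starting from that combined region (224.40 mm²), the r=8.5 cylinder at (6, -3.5) partially overlaps it — only the 110.40 mm² overlap (of its 224.40 mm²) is removed, clipping the outline — area = 113.99 mm²; (rotated 25° about Z; rotation is an isometry so areas/perimeters/island counts are preserved). So its area = 113.99 mm². Layer 10 is larger (224.40 vs 113.99 mm²).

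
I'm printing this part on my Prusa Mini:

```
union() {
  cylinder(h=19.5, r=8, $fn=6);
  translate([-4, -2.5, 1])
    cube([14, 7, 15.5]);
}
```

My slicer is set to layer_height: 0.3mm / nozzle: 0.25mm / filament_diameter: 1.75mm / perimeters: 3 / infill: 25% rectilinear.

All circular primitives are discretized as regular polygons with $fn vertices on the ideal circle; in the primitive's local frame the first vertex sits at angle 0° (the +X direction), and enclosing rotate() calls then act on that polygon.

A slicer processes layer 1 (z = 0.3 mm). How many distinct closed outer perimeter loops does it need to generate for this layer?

1

At z = 0.3 mm: the r=8 cylinder gives a regular 6-gon of circumradius 8 (constant along its height); the cube at (-4, -2.5) does not reach this height (z outside [1, 16.5]); Taking the union: only the r=8 cylinder is present, so the union is just that shape — 1 connected region. The result has 1 disconnected region.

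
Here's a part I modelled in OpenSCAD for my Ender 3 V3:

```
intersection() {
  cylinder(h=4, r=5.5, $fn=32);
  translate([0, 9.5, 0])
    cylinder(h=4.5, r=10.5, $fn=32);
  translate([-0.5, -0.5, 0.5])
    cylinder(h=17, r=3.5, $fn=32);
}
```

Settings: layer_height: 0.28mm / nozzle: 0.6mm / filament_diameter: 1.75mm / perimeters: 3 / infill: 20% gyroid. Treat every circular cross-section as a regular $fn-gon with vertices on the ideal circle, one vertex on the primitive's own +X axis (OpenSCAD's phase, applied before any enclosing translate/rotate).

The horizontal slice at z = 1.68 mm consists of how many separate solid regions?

At z = 1.68 mm: the r=5.5 cylinder contributes a regular 32-gon of circumradius 5.5; the r=10.5 cylinder at (0, 9.5) contributes a regular 32-gon of circumradius 10.5; the r=3.5 cylinder at (-0.5, -0.5) contributes a regular 32-gon of circumradius 3.5; Keeping only the common overlap: the r=10.5 cylinder at (0, 9.5) partially overlaps the r=5.5 cylinder; clipping to the common part keeps 52.32 mm²; the r=3.5 cylinder at (-0.5, -0.5) partially overlaps the running intersection; clipping to the common part keeps 20.91 mm² — 1 connected region. The result has 1 disconnected region.

1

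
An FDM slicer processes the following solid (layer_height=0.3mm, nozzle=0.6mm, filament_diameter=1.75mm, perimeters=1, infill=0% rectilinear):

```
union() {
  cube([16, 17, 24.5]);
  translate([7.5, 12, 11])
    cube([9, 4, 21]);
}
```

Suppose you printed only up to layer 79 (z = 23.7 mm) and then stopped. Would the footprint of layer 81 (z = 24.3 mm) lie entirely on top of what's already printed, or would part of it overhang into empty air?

Compare the two slices. At z = 23.7: the cube (footprint 16×17) is included at this height (area 272.00 mm²); the cube at (7.5, 12) (footprint 9×4) is included at this height (area 36.00 mm²); Taking the union: the regions partially overlap — summed areas 308.00 mm² minus the doubly-counted overlap 34.00 mm² gives 274.00 mm² — area = 274.00 mm². At z = 24.3: the 16×17 cube contributes its full rectangle (area 272.00 mm²); the 9×4 cube at (7.5, 12) contributes its full rectangle (area 36.00 mm²); Taking the union: the regions partially overlap — summed areas 308.00 mm² minus the doubly-counted overlap 34.00 mm² gives 274.00 mm² — area = 274.00 mm². Checking containment: the cross-section at z = 24.3 is a subset of the cross-section at z = 23.7.

entirely on top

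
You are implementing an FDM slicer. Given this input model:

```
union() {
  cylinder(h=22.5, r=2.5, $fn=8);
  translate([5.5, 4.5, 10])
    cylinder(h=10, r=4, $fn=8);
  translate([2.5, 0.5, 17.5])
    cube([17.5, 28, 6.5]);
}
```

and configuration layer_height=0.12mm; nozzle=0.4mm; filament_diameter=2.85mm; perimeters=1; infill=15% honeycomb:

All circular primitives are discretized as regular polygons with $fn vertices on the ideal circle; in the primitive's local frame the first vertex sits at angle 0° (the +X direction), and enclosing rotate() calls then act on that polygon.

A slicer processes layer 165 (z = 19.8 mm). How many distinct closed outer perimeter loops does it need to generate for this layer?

At z = 19.8 mm: the cylinder: section is a regular 8-gon, circumradius r=2.5; the r=4 cylinder at (5.5, 4.5) gives a regular 8-gon of circumradius 4 (constant along its height); the 17.5×28 cube at (2.5, 0.5) contributes its full rectangle; Taking the union: the regions partially overlap (shared area 42.84 mm²), so overlapping operands fuse into one piece — 2 connected regions. The result has 2 disconnected regions.

2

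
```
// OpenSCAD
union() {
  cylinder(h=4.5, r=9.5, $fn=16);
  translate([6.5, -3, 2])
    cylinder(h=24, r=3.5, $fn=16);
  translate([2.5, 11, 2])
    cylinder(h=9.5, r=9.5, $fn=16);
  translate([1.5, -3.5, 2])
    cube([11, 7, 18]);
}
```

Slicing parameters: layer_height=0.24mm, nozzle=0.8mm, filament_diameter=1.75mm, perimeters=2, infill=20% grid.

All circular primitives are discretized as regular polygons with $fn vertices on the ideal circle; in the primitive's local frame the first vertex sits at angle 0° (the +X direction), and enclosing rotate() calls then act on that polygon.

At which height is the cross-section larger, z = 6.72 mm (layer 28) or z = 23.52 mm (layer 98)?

Layer 28 (z = 6.72): the cylinder is not intersected at this z (z outside [0, 4.5]); the r=3.5 cylinder at (6.5, -3) contributes a regular 16-gon of circumradius 3.5 (area = (16/2)·3.500²·sin(360°/16) = 37.50 mm²); the cylinder at (2.5, 11): section is a regular 16-gon, circumradius r=9.5 (area = (16/2)·9.500²·sin(360°/16) = 276.30 mm²); the cube at (1.5, -3.5) is present — its section is the full 11×7 rectangle (area 77.00 mm²); Taking the union: the regions partially overlap — summed areas 390.80 mm² minus the doubly-counted overlap 31.28 mm² gives 359.52 mm² — area = 359.52 mm². So its area = 359.52 mm². Layer 98 (z = 23.52): the cylinder does not reach this height (z outside [0, 4.5]); the cylinder at (6.5, -3): section is a regular 16-gon, circumradius r=3.5 (area = (16/2)·3.500²·sin(360°/16) = 37.50 mm²); the cylinder at (2.5, 11) is not intersected at this z (z outside [2, 11.5]); the cube at (1.5, -3.5) is not intersected at this z (z outside [2, 20]); Taking the union: only the r=3.5 cylinder at (6.5, -3) is present, so the union is just that shape — area = 37.50 mm². So its area = 37.50 mm². Layer 28 is larger (359.52 vs 37.50 mm²).

layer 28 (z = 6.72 mm)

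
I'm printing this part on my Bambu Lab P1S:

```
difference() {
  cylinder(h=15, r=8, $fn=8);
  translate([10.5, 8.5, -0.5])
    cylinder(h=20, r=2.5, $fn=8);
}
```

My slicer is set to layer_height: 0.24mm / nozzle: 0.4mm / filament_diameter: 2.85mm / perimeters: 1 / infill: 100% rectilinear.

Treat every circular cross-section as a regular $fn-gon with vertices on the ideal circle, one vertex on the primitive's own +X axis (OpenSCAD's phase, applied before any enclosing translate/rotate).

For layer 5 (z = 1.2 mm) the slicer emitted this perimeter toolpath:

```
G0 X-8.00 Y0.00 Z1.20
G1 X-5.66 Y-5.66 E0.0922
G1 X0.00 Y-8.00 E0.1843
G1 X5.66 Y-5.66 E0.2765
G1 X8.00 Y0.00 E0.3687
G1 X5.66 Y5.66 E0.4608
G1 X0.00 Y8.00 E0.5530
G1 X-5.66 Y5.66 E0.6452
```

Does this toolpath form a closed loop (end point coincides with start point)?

no

Start point (G0): (-8.00, 0.00). End point (last G1): the path does not return to the start — open.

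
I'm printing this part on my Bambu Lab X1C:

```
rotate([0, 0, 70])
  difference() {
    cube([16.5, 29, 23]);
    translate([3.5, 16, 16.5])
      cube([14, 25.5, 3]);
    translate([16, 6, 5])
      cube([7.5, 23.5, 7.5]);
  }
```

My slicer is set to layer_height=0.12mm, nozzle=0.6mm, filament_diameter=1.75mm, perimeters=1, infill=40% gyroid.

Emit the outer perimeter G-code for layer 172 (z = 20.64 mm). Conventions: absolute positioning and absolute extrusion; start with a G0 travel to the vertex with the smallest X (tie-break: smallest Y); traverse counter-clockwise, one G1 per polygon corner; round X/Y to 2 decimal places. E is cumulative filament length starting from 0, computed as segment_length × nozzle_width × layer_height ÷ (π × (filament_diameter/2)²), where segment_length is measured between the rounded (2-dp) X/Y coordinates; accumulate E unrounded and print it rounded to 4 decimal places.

G0 X-27.25 Y9.92 Z20.64
G1 X0.00 Y0.00 E0.8681
G1 X5.64 Y15.50 E1.3618
G1 X-21.61 Y25.42 E2.2299
G1 X-27.25 Y9.92 E2.7236

At z = 20.64 mm: the 16.5×29 cube contributes its full rectangle; the cube at (3.5, 16) is not intersected at this z (z outside [16.5, 19.5]); the cube at (16, 6) is not intersected at this z (z outside [5, 12.5]); Subtracting the remaining from the first: none of the subtracted shapes is present at this height, so the 16.5×29 cube is unchanged — 1 connected region; (rotated 70° about Z; rotation is an isometry so areas/perimeters/island counts are preserved). The outline is a single polygon with 4 vertices. Extrusion per mm of travel: 0.6 × 0.12 / (π × 0.875²) = 0.029934. Accumulating E over each segment gives final E = 2.7236.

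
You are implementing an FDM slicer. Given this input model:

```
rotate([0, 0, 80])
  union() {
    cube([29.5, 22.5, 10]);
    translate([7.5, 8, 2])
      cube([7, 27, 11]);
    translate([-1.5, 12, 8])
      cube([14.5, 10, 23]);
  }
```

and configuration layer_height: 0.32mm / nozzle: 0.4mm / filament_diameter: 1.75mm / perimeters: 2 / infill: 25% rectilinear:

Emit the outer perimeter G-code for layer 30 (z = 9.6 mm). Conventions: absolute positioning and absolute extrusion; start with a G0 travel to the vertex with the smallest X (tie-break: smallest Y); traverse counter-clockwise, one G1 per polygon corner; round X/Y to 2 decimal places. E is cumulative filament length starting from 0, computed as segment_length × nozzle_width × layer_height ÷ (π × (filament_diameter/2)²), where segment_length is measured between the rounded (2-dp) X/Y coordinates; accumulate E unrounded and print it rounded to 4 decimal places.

G0 X-33.17 Y13.46 Z9.60
G1 X-20.86 Y11.29 E0.6652
G1 X-22.16 Y3.91 E1.0640
G1 X-21.67 Y3.82 E1.0905
G1 X-21.93 Y2.34 E1.1705
G1 X-12.08 Y0.61 E1.7027
G1 X-11.82 Y2.08 E1.7821
G1 X0.00 Y0.00 E2.4208
G1 X5.12 Y29.05 E3.9905
G1 X-17.04 Y32.96 E5.1880
G1 X-19.64 Y18.19 E5.9861
G1 X-31.95 Y20.36 E6.6513
G1 X-33.17 Y13.46 E7.0242

At z = 9.6 mm: the 29.5×22.5 cube contributes its full rectangle; the cube at (7.5, 8) is present — its section is the full 7×27 rectangle; the cube at (-1.5, 12) (footprint 14.5×10) is included at this height; Combining (union): the regions partially overlap (shared area 231.50 mm²), so overlapping operands fuse into one piece — 1 connected region; (whole slice rotated 80° about Z — lengths, areas and connectivity unchanged). The outline is a single polygon with 12 vertices. Extrusion per mm of travel: 0.4 × 0.32 / (π × 0.875²) = 0.053216. Accumulating E over each segment gives final E = 7.0242.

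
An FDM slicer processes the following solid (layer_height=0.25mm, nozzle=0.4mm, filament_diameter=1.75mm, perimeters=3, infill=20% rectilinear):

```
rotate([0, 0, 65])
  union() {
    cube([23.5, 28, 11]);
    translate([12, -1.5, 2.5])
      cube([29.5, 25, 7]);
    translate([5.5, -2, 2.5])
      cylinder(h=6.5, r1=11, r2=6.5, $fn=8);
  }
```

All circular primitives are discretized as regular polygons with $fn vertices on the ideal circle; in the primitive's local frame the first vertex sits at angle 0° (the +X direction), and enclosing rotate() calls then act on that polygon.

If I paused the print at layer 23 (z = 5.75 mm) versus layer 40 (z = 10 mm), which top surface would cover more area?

Layer 23 (z = 5.75): the 23.5×28 cube contributes its full rectangle (area 658.00 mm²); the cube at (12, -1.5) is present — its section is the full 29.5×25 rectangle (area 737.50 mm²); the cone at (5.5, -2): at t=0.500 of its height the radius interpolates to r₁+(r₂−r₁)t = 8.750, giving a regular 8-gon of that circumradius (area = (8/2)·8.750²·sin(360°/8) = 216.55 mm²); Taking the union: the regions partially overlap — summed areas 1612.05 mm² minus the doubly-counted overlap 341.17 mm² gives 1270.88 mm² — area = 1270.88 mm²; (whole slice rotated 65° about Z — lengths, areas and connectivity unchanged). So its area = 1270.88 mm². Layer 40 (z = 10): the cube (footprint 23.5×28) is included at this height (area 658.00 mm²); the cube at (12, -1.5) does not reach this height (z outside [2.5, 9.5]); the cone at (5.5, -2) does not reach this height (z outside [2.5, 9]); Merging all regions: only the 23.5×28 cube is present, so the union is just that shape — area = 658.00 mm²; (rotated 65° about Z; rotation is an isometry so areas/perimeters/island counts are preserved). So its area = 658.00 mm². Layer 23 is larger (1270.88 vs 658.00 mm²).

layer 23 (z = 5.75 mm)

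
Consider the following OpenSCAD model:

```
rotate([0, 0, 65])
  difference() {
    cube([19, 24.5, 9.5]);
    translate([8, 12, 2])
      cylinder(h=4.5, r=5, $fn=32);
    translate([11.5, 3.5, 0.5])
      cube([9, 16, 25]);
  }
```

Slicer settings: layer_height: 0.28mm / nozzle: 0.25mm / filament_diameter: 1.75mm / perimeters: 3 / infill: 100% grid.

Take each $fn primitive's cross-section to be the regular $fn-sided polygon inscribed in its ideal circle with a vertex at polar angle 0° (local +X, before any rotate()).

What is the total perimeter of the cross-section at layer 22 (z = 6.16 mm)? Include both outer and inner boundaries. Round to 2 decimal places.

At z = 6.16 mm: the 19×24.5 cube contributes its full rectangle (perimeter 87.00 mm); the cylinder at (8, 12): section is a regular 32-gon, circumradius r=5 (perimeter = 2·32·5.000·sin(180°/32) = 31.37 mm); the cube at (11.5, 3.5) (footprint 9×16) is included at this height (perimeter 50.00 mm); Taking the first minus the rest: starting from the 19×24.5 cube, the r=5 cylinder at (8, 12) lies wholly inside it (removes its full 78.04 mm² and its 31.37 mm outline becomes a hole wall); the 9×16 cube at (11.5, 3.5) partially overlaps it — only the 112.74 mm² overlap (of its 144.00 mm²) is removed, clipping the outline — boundary = 118.30 mm; (whole slice rotated 65° about Z — lengths, areas and connectivity unchanged). Overall, the cross-section is a single solid region. Total boundary length (outer) = 118.30 mm.

118.30 mm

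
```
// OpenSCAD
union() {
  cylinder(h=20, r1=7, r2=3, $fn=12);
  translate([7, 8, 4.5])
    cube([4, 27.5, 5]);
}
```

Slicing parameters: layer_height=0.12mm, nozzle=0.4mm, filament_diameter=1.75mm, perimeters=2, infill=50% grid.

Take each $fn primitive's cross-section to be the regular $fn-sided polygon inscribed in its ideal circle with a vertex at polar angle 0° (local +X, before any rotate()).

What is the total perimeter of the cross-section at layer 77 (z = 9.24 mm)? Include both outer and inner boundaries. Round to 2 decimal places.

At z = 9.24 mm: the cone (r1=7→r2=3) has section circumradius 5.152 here — a regular 12-gon (perimeter = 2·12·5.152·sin(180°/12) = 32.00 mm); the cube at (7, 8) is present — its section is the full 4×27.5 rectangle (perimeter 63.00 mm); Merging all regions: the 2 present regions are separate (no shared area or edge), so areas and boundary lengths simply add and each stays a separate island — boundary = 95.00 mm. Overall, the cross-section has 2 separate islands. Total boundary length (outer) = 95.00 mm.

95.00 mm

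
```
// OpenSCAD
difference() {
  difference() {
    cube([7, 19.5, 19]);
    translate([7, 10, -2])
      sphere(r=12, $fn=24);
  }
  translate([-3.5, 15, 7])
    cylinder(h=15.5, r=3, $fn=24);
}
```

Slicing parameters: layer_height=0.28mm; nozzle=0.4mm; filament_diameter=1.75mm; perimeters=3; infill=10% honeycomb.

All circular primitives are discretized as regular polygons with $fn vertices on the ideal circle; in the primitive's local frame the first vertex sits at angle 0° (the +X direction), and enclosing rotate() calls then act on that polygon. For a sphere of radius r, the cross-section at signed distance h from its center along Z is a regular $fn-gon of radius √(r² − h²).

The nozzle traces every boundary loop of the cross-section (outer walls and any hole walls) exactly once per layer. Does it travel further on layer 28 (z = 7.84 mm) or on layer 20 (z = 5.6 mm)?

Layer 28 (z = 7.84): the cube is present — its section is the full 7×19.5 rectangle (perimeter 53.00 mm); the r=12 sphere at (7, 10) slices to a regular 24-gon of circumradius 6.868 (√(r²−h²) with h=9.84 from center) (perimeter = 2·24·6.868·sin(180°/24) = 43.03 mm); Subtracting the remaining from the first: starting from the 7×19.5 cube, the r=12 sphere at (7, 10) partially overlaps it — only the 73.26 mm² overlap (of its 146.52 mm²) is removed, clipping the outline — boundary = 60.78 mm; the cylinder at (-3.5, 15): section is a regular 24-gon, circumradius r=3 (perimeter = 2·24·3.000·sin(180°/24) = 18.80 mm); Subtracting the remaining from the first: starting from that combined region, the r=3 cylinder at (-3.5, 15) misses the remaining region (no effect) — boundary = 60.78 mm. So its perimeter = 60.78 mm. Layer 20 (z = 5.6): the cube (footprint 7×19.5) is included at this height (perimeter 53.00 mm); the r=12 sphere at (7, 10) slices to a regular 24-gon of circumradius 9.287 (√(r²−h²) with h=7.6 from center) (perimeter = 2·24·9.287·sin(180°/24) = 58.18 mm); Taking the first minus the rest: starting from the 7×19.5 cube, the r=12 sphere at (7, 10) partially overlaps it — only the 115.53 mm² overlap (of its 267.85 mm²) is removed, clipping the outline — boundary = 38.39 mm; the cylinder at (-3.5, 15) does not reach this height (z outside [7, 22.5]); After the difference (first − rest): none of the subtracted shapes is present at this height, so the result so far is unchanged — boundary = 38.39 mm. So its perimeter = 38.39 mm. Layer 28 is larger (60.78 vs 38.39 mm).

layer 28 (z = 7.84 mm)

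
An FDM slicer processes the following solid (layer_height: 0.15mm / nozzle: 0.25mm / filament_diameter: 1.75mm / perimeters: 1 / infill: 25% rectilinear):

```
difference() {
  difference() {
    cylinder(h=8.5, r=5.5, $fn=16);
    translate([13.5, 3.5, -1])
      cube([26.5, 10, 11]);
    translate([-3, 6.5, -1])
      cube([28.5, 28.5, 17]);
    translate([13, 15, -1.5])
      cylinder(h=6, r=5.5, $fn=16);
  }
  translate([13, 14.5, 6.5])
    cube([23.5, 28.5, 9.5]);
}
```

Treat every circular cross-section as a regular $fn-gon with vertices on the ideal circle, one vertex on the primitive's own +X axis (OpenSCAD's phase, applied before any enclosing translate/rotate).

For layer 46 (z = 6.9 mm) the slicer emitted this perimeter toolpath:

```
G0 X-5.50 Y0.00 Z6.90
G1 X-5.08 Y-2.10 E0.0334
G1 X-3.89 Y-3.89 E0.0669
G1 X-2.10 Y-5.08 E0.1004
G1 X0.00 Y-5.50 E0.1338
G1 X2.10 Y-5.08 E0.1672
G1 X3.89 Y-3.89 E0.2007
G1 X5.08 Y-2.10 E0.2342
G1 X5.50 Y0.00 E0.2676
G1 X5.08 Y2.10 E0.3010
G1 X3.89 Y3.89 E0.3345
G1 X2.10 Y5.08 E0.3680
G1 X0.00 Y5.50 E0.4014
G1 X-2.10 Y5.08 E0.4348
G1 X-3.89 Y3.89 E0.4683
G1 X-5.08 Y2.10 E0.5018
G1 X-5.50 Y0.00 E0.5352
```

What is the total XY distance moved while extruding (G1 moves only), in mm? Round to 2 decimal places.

34.33 mm

Sum the Euclidean lengths of each G1 segment: total = 34.33 mm.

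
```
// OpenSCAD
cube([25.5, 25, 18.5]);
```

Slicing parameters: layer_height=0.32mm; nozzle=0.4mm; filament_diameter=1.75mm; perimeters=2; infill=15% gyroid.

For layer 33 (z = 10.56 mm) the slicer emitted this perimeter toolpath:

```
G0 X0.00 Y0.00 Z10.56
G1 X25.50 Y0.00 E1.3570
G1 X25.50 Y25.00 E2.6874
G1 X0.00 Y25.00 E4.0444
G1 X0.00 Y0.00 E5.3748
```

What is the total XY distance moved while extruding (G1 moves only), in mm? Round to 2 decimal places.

Sum the Euclidean lengths of each G1 segment: total = 101.00 mm.

101.00 mm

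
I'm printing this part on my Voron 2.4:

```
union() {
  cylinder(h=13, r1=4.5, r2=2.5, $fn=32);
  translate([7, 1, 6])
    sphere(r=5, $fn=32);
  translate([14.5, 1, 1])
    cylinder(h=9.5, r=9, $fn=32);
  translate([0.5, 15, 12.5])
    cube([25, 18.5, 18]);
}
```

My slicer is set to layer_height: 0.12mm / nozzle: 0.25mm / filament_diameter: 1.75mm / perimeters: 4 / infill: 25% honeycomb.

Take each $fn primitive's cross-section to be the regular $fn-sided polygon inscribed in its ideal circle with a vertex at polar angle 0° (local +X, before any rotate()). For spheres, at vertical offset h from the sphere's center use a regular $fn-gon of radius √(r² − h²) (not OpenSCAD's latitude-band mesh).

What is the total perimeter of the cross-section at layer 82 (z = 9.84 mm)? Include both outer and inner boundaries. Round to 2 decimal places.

At z = 9.84 mm: the cone (r1=4.5→r2=2.5) has section circumradius 2.986 here — a regular 32-gon (perimeter = 2·32·2.986·sin(180°/32) = 18.73 mm); the r=5 sphere at (7, 1) contributes a regular 32-gon of circumradius √(5²−3.84²) = 3.202 (perimeter = 2·32·3.202·sin(180°/32) = 20.09 mm); the r=9 cylinder at (14.5, 1) gives a regular 32-gon of circumradius 9 (constant along its height) (perimeter = 2·32·9.000·sin(180°/32) = 56.46 mm); the cube at (0.5, 15) does not reach this height (z outside [12.5, 30.5]); Taking the union: the regions partially overlap (shared area 24.07 mm²), so the edge portions inside another operand are dropped and the merged outline is re-measured after clipping — boundary = 77.10 mm. Overall, the cross-section has 2 separate islands. Total boundary length (outer) = 77.10 mm.

77.10 mm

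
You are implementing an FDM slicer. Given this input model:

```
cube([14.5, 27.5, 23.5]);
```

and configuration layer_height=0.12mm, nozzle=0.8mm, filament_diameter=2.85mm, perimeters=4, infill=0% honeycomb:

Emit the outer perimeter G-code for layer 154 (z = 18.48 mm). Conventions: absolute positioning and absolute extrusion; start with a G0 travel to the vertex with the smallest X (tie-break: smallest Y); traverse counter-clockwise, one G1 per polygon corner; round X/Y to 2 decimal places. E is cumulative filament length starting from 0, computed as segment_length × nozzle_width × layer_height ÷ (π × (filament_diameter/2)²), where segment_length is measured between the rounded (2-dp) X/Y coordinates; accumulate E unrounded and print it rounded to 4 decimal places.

G0 X0.00 Y0.00 Z18.48
G1 X14.50 Y0.00 E0.2182
G1 X14.50 Y27.50 E0.6320
G1 X0.00 Y27.50 E0.8502
G1 X0.00 Y0.00 E1.2641

At z = 18.48 mm: the cube (footprint 14.5×27.5) is included at this height. The outline is a single polygon with 4 vertices. Extrusion per mm of travel: 0.8 × 0.12 / (π × 1.425²) = 0.015048. Accumulating E over each segment gives final E = 1.2641.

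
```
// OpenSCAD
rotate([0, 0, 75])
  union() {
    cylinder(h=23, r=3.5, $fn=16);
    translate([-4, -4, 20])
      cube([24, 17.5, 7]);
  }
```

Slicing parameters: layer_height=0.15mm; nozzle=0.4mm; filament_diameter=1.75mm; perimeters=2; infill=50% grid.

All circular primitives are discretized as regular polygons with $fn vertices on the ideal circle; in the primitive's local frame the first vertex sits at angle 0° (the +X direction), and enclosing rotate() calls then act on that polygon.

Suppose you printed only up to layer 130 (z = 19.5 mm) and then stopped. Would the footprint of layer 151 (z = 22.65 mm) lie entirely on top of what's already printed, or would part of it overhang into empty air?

part overhangs

Compare the two slices. At z = 19.5: the r=3.5 cylinder gives a regular 16-gon of circumradius 3.5 (constant along its height) (area = (16/2)·3.500²·sin(360°/16) = 37.50 mm²); the cube at (-4, -4) is absent (z outside [20, 27]); Merging all regions: only the r=3.5 cylinder is present, so the union is just that shape — area = 37.50 mm²; (whole slice rotated 75° about Z — lengths, areas and connectivity unchanged). At z = 22.65: the cylinder: section is a regular 16-gon, circumradius r=3.5 (area = (16/2)·3.500²·sin(360°/16) = 37.50 mm²); the 24×17.5 cube at (-4, -4) contributes its full rectangle (area 420.00 mm²); Merging all regions: the r=3.5 cylinder lies entirely inside the 24×17.5 cube at (-4, -4), so the union is just the 24×17.5 cube at (-4, -4) — area = 420.00 mm²; (rotated 75° about Z; rotation is an isometry so areas/perimeters/island counts are preserved). Checking containment: at z = 22.65 the cross-section extends beyond the z = 19.5 cross-section by about 382.50 mm².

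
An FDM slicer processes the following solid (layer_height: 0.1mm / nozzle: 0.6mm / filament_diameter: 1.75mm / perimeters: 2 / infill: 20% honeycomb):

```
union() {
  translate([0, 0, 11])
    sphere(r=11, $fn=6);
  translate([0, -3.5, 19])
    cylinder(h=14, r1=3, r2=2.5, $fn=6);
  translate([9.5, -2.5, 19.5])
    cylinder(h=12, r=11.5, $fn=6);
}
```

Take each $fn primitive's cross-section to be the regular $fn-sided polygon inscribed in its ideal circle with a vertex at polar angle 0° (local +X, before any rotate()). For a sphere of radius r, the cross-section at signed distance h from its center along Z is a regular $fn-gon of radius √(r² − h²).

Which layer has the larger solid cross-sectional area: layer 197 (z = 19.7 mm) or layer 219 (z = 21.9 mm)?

layer 197 (z = 19.7 mm)

Layer 197 (z = 19.7): the r=11 sphere contributes a regular 6-gon of circumradius √(11²−8.7²) = 6.731 (area = (6/2)·6.731²·sin(360°/6) = 117.72 mm²); the cone at (0, -3.5) (r1=3→r2=2.5) has section circumradius 2.975 here — a regular 6-gon (area = (6/2)·2.975²·sin(360°/6) = 22.99 mm²); the r=11.5 cylinder at (9.5, -2.5) gives a regular 6-gon of circumradius 11.5 (constant along its height) (area = (6/2)·11.500²·sin(360°/6) = 343.60 mm²); Combining (union): the regions partially overlap — summed areas 484.31 mm² minus the doubly-counted overlap 81.56 mm² gives 402.75 mm² — area = 402.75 mm². So its area = 402.75 mm². Layer 219 (z = 21.9): the r=11 sphere slices to a regular 6-gon of circumradius 1.480 (√(r²−h²) with h=10.9 from center) (area = (6/2)·1.480²·sin(360°/6) = 5.69 mm²); the cone at (0, -3.5) (r1=3→r2=2.5) has section circumradius 2.896 here — a regular 6-gon (area = (6/2)·2.896²·sin(360°/6) = 21.80 mm²); the r=11.5 cylinder at (9.5, -2.5) gives a regular 6-gon of circumradius 11.5 (constant along its height) (area = (6/2)·11.500²·sin(360°/6) = 343.60 mm²); Taking the union: the regions partially overlap — summed areas 371.08 mm² minus the doubly-counted overlap 20.86 mm² gives 350.22 mm² — area = 350.22 mm². So its area = 350.22 mm². Layer 197 is larger (402.75 vs 350.22 mm²).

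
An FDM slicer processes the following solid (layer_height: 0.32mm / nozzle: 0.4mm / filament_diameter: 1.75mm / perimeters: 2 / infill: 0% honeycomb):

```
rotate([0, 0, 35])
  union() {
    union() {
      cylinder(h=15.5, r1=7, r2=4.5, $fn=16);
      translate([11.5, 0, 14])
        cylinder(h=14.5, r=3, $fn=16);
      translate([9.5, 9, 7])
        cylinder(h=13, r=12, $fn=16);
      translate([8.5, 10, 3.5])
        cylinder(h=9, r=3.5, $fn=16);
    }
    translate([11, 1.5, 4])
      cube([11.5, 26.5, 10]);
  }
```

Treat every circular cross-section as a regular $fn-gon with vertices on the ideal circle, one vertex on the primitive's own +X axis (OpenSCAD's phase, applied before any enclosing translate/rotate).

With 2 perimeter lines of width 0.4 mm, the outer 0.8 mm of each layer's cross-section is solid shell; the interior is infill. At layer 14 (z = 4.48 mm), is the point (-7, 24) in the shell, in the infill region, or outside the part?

At z = 4.48 mm: the cone contributes a regular 16-gon of circumradius 6.277 (interpolated between r1=7 and r2=4.5 at t=0.289); the cylinder at (11.5, 0) is not intersected at this z (z outside [14, 28.5]); the cylinder at (9.5, 9) is not intersected at this z (z outside [7, 20]); the r=3.5 cylinder at (8.5, 10) contributes a regular 16-gon of circumradius 3.5; Merging all regions: the 2 present regions are separate (no shared area or edge), so areas and boundary lengths simply add and each stays a separate island — 2 connected regions; the cube at (11, 1.5) is present — its section is the full 11.5×26.5 rectangle; Taking the union: the regions partially overlap (shared area 3.13 mm²), so overlapping operands fuse into one piece — 2 connected regions; (rotated 35° about Z; rotation is an isometry so areas/perimeters/island counts are preserved). Overall, the cross-section has 2 separate islands. Undo the 35° rotation: the query point maps to (8.032, 23.675) in the un-rotated model frame. The nearest boundary edge runs (11.00, 12.44)→(11.00, 28.00); distance from the point to it = 2.97 mm. The point is not inside any of the regions above, so it lies outside the cross-section (2.97 mm from the nearest boundary).

outside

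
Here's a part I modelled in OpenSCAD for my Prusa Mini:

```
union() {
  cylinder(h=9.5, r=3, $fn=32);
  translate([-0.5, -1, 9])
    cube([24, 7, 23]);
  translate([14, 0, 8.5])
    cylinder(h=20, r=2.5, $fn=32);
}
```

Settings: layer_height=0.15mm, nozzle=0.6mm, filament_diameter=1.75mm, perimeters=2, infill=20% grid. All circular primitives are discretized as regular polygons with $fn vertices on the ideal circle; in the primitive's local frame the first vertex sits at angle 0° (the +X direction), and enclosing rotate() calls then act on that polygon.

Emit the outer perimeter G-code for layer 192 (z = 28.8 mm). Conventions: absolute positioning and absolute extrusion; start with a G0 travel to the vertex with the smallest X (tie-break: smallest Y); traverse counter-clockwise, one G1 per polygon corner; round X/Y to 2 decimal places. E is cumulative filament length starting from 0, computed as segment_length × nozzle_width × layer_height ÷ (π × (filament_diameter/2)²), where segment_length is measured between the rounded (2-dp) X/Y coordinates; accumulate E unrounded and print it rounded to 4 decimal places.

G0 X-0.50 Y-1.00 Z28.80
G1 X23.50 Y-1.00 E0.8980
G1 X23.50 Y6.00 E1.1599
G1 X-0.50 Y6.00 E2.0580
G1 X-0.50 Y-1.00 E2.3199

At z = 28.8 mm: the cylinder is not intersected at this z (z outside [0, 9.5]); the cube at (-0.5, -1) (footprint 24×7) is included at this height; the cylinder at (14, 0) is absent (z outside [8.5, 28.5]); Combining (union): only the 24×7 cube at (-0.5, -1) is present, so the union is just that shape — 1 connected region. The outline is a single polygon with 4 vertices. Extrusion per mm of travel: 0.6 × 0.15 / (π × 0.875²) = 0.037418. Accumulating E over each segment gives final E = 2.3199.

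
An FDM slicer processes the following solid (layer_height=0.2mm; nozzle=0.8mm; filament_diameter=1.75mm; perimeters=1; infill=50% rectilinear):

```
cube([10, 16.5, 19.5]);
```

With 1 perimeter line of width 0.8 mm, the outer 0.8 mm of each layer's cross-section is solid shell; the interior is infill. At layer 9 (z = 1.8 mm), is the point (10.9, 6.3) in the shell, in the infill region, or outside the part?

outside

At z = 1.8 mm: the 10×16.5 cube contributes its full rectangle. Overall, the cross-section is a single solid region. The nearest boundary edge runs (10.00, 0.00)→(10.00, 16.50); distance from the point to it = 0.90 mm. The point is not inside any of the regions above, so it lies outside the cross-section (0.90 mm from the nearest boundary).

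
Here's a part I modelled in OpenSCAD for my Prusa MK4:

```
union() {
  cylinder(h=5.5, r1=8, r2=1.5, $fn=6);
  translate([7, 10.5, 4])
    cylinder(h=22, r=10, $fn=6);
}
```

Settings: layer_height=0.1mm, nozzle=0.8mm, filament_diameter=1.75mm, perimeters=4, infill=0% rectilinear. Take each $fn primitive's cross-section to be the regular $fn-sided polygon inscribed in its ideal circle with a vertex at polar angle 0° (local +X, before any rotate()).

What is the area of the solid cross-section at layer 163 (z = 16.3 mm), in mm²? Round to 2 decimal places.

259.81 mm²

At z = 16.3 mm: the cone is not intersected at this z (z outside [0, 5.5]); the cylinder at (7, 10.5): section is a regular 6-gon, circumradius r=10 (area = (6/2)·10.000²·sin(360°/6) = 259.81 mm²); Taking the union: only the r=10 cylinder at (7, 10.5) is present, so the union is just that shape — area = 259.81 mm². Overall, the cross-section is a single solid region. Net area = 259.81 mm².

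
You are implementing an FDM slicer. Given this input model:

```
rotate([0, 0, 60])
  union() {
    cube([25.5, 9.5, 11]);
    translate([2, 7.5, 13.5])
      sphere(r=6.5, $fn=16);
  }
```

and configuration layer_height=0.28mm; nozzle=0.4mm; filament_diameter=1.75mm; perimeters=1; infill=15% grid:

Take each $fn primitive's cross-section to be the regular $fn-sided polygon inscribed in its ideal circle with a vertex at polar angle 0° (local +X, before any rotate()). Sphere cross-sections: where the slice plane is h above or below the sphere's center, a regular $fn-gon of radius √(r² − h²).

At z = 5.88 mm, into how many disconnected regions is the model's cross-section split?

1

At z = 5.88 mm: the 25.5×9.5 cube contributes its full rectangle; the sphere at (2, 7.5) is not intersected at this z (|z−center|=7.620 > r=6.5); Combining (union): only the 25.5×9.5 cube is present, so the union is just that shape — 1 connected region; (rotated 60° about Z; rotation is an isometry so areas/perimeters/island counts are preserved). The result has 1 disconnected region.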